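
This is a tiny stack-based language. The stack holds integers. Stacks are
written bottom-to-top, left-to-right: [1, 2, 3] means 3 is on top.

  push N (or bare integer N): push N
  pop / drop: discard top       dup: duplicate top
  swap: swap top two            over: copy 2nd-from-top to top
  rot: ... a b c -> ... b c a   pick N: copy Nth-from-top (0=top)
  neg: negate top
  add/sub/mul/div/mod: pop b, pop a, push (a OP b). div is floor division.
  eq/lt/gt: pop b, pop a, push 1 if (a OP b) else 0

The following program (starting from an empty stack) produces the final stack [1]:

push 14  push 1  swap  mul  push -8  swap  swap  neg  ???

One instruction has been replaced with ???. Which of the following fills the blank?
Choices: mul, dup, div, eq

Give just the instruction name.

Stack before ???: [14, 8]
Stack after ???:  [1]
Checking each choice:
  mul: produces [112]
  dup: produces [14, 8, 8]
  div: MATCH
  eq: produces [0]


Answer: div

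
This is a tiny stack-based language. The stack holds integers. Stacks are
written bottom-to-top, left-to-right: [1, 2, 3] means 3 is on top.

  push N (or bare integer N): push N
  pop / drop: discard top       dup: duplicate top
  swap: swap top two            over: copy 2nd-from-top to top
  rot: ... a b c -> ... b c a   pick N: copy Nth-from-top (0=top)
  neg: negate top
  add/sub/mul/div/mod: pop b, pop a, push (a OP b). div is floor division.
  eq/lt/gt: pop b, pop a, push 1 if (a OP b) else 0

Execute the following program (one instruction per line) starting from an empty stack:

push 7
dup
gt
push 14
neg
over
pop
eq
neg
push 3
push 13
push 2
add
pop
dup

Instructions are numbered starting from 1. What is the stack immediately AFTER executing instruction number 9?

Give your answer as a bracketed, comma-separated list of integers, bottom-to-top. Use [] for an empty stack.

Step 1 ('push 7'): [7]
Step 2 ('dup'): [7, 7]
Step 3 ('gt'): [0]
Step 4 ('push 14'): [0, 14]
Step 5 ('neg'): [0, -14]
Step 6 ('over'): [0, -14, 0]
Step 7 ('pop'): [0, -14]
Step 8 ('eq'): [0]
Step 9 ('neg'): [0]

Answer: [0]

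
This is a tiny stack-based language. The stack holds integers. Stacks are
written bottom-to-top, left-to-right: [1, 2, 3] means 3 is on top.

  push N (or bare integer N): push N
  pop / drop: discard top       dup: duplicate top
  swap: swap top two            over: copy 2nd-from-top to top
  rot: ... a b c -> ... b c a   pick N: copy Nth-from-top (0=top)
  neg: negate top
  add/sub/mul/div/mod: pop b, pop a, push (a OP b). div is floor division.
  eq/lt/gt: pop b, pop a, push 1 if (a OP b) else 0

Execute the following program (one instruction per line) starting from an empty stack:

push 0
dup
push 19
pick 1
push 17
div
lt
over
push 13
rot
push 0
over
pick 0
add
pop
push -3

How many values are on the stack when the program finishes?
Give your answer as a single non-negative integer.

After 'push 0': stack = [0] (depth 1)
After 'dup': stack = [0, 0] (depth 2)
After 'push 19': stack = [0, 0, 19] (depth 3)
After 'pick 1': stack = [0, 0, 19, 0] (depth 4)
After 'push 17': stack = [0, 0, 19, 0, 17] (depth 5)
After 'div': stack = [0, 0, 19, 0] (depth 4)
After 'lt': stack = [0, 0, 0] (depth 3)
After 'over': stack = [0, 0, 0, 0] (depth 4)
After 'push 13': stack = [0, 0, 0, 0, 13] (depth 5)
After 'rot': stack = [0, 0, 0, 13, 0] (depth 5)
After 'push 0': stack = [0, 0, 0, 13, 0, 0] (depth 6)
After 'over': stack = [0, 0, 0, 13, 0, 0, 0] (depth 7)
After 'pick 0': stack = [0, 0, 0, 13, 0, 0, 0, 0] (depth 8)
After 'add': stack = [0, 0, 0, 13, 0, 0, 0] (depth 7)
After 'pop': stack = [0, 0, 0, 13, 0, 0] (depth 6)
After 'push -3': stack = [0, 0, 0, 13, 0, 0, -3] (depth 7)

Answer: 7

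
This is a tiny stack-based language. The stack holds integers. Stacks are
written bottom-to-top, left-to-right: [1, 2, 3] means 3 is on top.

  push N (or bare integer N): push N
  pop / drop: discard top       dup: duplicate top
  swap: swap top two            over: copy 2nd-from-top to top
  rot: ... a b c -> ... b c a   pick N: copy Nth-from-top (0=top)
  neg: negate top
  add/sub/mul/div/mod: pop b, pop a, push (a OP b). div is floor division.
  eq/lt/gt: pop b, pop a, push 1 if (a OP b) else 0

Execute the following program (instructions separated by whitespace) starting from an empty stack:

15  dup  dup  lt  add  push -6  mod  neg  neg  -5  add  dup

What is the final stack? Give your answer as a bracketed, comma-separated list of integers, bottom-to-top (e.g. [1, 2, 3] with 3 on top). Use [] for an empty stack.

After 'push 15': [15]
After 'dup': [15, 15]
After 'dup': [15, 15, 15]
After 'lt': [15, 0]
After 'add': [15]
After 'push -6': [15, -6]
After 'mod': [-3]
After 'neg': [3]
After 'neg': [-3]
After 'push -5': [-3, -5]
After 'add': [-8]
After 'dup': [-8, -8]

Answer: [-8, -8]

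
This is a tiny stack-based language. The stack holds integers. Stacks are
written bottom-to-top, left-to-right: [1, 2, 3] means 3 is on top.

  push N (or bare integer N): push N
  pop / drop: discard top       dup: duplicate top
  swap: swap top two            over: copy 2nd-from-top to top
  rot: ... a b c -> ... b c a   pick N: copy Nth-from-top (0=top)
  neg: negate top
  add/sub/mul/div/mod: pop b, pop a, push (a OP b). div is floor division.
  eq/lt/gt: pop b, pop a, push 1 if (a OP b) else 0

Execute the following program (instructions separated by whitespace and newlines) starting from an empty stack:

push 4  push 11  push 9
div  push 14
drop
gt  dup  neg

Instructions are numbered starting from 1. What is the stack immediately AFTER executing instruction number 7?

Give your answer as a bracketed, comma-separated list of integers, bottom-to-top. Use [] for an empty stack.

Answer: [1]

Derivation:
Step 1 ('push 4'): [4]
Step 2 ('push 11'): [4, 11]
Step 3 ('push 9'): [4, 11, 9]
Step 4 ('div'): [4, 1]
Step 5 ('push 14'): [4, 1, 14]
Step 6 ('drop'): [4, 1]
Step 7 ('gt'): [1]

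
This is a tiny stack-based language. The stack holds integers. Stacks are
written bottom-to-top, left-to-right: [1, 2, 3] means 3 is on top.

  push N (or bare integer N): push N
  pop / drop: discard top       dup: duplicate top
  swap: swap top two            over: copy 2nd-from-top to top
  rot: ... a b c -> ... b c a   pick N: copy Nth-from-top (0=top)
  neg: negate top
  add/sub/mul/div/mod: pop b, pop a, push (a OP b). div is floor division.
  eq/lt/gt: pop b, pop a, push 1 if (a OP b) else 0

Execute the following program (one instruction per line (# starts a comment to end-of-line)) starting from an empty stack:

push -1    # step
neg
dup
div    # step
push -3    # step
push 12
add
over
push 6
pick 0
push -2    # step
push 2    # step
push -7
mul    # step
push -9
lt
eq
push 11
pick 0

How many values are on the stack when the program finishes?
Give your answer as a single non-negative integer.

Answer: 8

Derivation:
After 'push -1': stack = [-1] (depth 1)
After 'neg': stack = [1] (depth 1)
After 'dup': stack = [1, 1] (depth 2)
After 'div': stack = [1] (depth 1)
After 'push -3': stack = [1, -3] (depth 2)
After 'push 12': stack = [1, -3, 12] (depth 3)
After 'add': stack = [1, 9] (depth 2)
After 'over': stack = [1, 9, 1] (depth 3)
After 'push 6': stack = [1, 9, 1, 6] (depth 4)
After 'pick 0': stack = [1, 9, 1, 6, 6] (depth 5)
After 'push -2': stack = [1, 9, 1, 6, 6, -2] (depth 6)
After 'push 2': stack = [1, 9, 1, 6, 6, -2, 2] (depth 7)
After 'push -7': stack = [1, 9, 1, 6, 6, -2, 2, -7] (depth 8)
After 'mul': stack = [1, 9, 1, 6, 6, -2, -14] (depth 7)
After 'push -9': stack = [1, 9, 1, 6, 6, -2, -14, -9] (depth 8)
After 'lt': stack = [1, 9, 1, 6, 6, -2, 1] (depth 7)
After 'eq': stack = [1, 9, 1, 6, 6, 0] (depth 6)
After 'push 11': stack = [1, 9, 1, 6, 6, 0, 11] (depth 7)
After 'pick 0': stack = [1, 9, 1, 6, 6, 0, 11, 11] (depth 8)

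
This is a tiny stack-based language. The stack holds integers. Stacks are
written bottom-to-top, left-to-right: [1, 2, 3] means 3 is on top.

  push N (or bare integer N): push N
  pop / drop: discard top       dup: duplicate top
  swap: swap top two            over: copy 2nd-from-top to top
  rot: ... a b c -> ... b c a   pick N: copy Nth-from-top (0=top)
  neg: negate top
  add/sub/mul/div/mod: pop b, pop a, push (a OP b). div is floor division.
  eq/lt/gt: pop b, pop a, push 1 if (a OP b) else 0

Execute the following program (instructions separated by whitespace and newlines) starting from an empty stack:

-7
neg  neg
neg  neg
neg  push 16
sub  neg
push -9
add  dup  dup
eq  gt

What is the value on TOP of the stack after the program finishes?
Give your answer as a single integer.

After 'push -7': [-7]
After 'neg': [7]
After 'neg': [-7]
After 'neg': [7]
After 'neg': [-7]
After 'neg': [7]
After 'push 16': [7, 16]
After 'sub': [-9]
After 'neg': [9]
After 'push -9': [9, -9]
After 'add': [0]
After 'dup': [0, 0]
After 'dup': [0, 0, 0]
After 'eq': [0, 1]
After 'gt': [0]

Answer: 0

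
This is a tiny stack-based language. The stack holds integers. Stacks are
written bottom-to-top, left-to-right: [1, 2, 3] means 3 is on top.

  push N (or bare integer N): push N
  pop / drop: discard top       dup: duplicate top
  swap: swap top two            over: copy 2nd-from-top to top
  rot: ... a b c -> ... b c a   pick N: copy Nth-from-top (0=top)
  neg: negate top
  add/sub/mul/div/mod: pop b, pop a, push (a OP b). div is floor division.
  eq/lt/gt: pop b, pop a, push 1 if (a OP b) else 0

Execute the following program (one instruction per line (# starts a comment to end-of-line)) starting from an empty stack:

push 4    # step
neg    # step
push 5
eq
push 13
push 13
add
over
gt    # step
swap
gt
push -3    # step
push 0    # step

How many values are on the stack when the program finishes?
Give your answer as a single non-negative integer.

After 'push 4': stack = [4] (depth 1)
After 'neg': stack = [-4] (depth 1)
After 'push 5': stack = [-4, 5] (depth 2)
After 'eq': stack = [0] (depth 1)
After 'push 13': stack = [0, 13] (depth 2)
After 'push 13': stack = [0, 13, 13] (depth 3)
After 'add': stack = [0, 26] (depth 2)
After 'over': stack = [0, 26, 0] (depth 3)
After 'gt': stack = [0, 1] (depth 2)
After 'swap': stack = [1, 0] (depth 2)
After 'gt': stack = [1] (depth 1)
After 'push -3': stack = [1, -3] (depth 2)
After 'push 0': stack = [1, -3, 0] (depth 3)

Answer: 3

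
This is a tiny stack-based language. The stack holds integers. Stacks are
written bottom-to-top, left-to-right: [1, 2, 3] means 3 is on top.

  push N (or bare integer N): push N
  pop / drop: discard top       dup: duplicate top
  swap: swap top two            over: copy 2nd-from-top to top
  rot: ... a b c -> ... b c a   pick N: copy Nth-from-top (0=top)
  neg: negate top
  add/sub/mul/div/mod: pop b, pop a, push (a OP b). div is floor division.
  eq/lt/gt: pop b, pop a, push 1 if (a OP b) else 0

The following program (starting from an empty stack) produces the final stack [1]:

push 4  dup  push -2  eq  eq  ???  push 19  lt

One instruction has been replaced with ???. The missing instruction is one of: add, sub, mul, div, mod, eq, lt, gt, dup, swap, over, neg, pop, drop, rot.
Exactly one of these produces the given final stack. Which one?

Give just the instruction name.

Stack before ???: [0]
Stack after ???:  [0]
The instruction that transforms [0] -> [0] is: neg

Answer: neg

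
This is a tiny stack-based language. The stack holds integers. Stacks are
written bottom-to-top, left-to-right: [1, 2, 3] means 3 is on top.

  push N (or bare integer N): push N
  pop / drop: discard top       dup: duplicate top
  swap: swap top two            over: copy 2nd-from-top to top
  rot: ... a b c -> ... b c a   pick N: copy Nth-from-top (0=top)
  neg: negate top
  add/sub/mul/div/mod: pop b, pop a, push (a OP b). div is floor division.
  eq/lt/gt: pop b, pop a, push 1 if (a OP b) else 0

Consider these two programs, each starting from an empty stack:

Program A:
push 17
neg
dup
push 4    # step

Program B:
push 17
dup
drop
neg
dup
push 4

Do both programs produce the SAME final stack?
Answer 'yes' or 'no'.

Program A trace:
  After 'push 17': [17]
  After 'neg': [-17]
  After 'dup': [-17, -17]
  After 'push 4': [-17, -17, 4]
Program A final stack: [-17, -17, 4]

Program B trace:
  After 'push 17': [17]
  After 'dup': [17, 17]
  After 'drop': [17]
  After 'neg': [-17]
  After 'dup': [-17, -17]
  After 'push 4': [-17, -17, 4]
Program B final stack: [-17, -17, 4]
Same: yes

Answer: yes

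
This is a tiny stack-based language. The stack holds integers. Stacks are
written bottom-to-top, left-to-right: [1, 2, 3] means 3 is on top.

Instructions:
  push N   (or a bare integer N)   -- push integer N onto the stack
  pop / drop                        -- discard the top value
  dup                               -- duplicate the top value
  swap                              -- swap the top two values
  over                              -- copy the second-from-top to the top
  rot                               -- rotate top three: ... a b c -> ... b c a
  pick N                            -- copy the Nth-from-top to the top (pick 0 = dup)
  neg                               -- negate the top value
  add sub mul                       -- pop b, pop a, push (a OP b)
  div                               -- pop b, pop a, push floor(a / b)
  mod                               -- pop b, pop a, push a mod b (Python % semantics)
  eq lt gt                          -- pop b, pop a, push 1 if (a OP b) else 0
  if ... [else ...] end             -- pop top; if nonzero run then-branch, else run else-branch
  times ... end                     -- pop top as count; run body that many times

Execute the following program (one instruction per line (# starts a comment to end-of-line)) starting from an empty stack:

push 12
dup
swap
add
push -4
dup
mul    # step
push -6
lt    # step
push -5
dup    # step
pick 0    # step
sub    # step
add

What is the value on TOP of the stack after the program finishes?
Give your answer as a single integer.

After 'push 12': [12]
After 'dup': [12, 12]
After 'swap': [12, 12]
After 'add': [24]
After 'push -4': [24, -4]
After 'dup': [24, -4, -4]
After 'mul': [24, 16]
After 'push -6': [24, 16, -6]
After 'lt': [24, 0]
After 'push -5': [24, 0, -5]
After 'dup': [24, 0, -5, -5]
After 'pick 0': [24, 0, -5, -5, -5]
After 'sub': [24, 0, -5, 0]
After 'add': [24, 0, -5]

Answer: -5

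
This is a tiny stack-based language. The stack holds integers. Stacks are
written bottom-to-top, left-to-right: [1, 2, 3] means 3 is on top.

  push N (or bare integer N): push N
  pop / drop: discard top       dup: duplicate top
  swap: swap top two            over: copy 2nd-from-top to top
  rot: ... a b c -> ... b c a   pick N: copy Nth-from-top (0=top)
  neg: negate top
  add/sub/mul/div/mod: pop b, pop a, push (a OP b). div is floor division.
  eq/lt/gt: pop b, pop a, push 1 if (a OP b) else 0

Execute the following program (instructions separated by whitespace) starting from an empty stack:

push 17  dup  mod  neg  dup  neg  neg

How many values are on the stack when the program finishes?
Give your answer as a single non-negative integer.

After 'push 17': stack = [17] (depth 1)
After 'dup': stack = [17, 17] (depth 2)
After 'mod': stack = [0] (depth 1)
After 'neg': stack = [0] (depth 1)
After 'dup': stack = [0, 0] (depth 2)
After 'neg': stack = [0, 0] (depth 2)
After 'neg': stack = [0, 0] (depth 2)

Answer: 2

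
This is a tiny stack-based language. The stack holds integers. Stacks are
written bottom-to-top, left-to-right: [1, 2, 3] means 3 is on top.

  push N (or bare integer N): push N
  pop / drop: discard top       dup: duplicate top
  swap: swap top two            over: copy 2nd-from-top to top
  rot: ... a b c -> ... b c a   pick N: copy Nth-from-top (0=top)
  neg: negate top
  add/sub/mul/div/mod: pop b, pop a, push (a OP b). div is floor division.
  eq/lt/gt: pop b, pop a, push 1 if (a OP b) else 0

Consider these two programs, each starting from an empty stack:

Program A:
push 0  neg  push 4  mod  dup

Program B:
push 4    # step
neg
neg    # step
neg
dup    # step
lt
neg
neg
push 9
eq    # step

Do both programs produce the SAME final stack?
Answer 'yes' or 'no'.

Answer: no

Derivation:
Program A trace:
  After 'push 0': [0]
  After 'neg': [0]
  After 'push 4': [0, 4]
  After 'mod': [0]
  After 'dup': [0, 0]
Program A final stack: [0, 0]

Program B trace:
  After 'push 4': [4]
  After 'neg': [-4]
  After 'neg': [4]
  After 'neg': [-4]
  After 'dup': [-4, -4]
  After 'lt': [0]
  After 'neg': [0]
  After 'neg': [0]
  After 'push 9': [0, 9]
  After 'eq': [0]
Program B final stack: [0]
Same: no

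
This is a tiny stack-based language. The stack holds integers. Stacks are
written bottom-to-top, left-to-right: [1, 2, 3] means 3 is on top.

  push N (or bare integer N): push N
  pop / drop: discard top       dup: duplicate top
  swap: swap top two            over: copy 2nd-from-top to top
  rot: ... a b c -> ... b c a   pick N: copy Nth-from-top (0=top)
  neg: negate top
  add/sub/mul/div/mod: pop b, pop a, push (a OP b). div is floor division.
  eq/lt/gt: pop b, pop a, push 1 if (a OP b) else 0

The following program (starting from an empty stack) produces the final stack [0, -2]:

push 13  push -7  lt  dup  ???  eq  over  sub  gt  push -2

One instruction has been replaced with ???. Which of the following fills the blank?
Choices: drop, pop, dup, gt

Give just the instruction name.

Answer: dup

Derivation:
Stack before ???: [0, 0]
Stack after ???:  [0, 0, 0]
Checking each choice:
  drop: stack underflow (need 2, have 1)
  pop: stack underflow (need 2, have 1)
  dup: MATCH
  gt: stack underflow (need 2, have 1)


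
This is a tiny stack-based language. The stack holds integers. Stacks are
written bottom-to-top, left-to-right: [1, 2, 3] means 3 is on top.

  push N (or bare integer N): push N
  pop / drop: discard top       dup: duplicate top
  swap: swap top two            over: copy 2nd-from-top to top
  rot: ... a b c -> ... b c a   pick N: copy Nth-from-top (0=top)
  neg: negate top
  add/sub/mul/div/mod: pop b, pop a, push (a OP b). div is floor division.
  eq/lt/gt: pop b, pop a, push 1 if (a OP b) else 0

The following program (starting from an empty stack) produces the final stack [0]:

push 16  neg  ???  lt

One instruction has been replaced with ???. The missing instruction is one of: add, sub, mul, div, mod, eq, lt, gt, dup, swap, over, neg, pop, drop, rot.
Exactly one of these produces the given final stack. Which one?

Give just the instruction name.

Stack before ???: [-16]
Stack after ???:  [-16, -16]
The instruction that transforms [-16] -> [-16, -16] is: dup

Answer: dup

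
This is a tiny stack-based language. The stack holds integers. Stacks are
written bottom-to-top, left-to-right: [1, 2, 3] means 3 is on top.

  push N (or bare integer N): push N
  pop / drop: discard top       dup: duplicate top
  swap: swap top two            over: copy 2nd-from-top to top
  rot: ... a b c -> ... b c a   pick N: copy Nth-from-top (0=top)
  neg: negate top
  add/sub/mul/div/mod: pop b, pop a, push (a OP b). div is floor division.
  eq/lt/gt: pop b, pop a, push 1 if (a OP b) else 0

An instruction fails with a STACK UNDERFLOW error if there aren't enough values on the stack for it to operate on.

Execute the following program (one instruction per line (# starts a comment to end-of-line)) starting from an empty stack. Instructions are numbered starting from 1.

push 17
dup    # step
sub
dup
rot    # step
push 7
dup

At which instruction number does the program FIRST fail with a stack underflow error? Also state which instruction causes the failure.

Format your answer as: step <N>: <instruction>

Answer: step 5: rot

Derivation:
Step 1 ('push 17'): stack = [17], depth = 1
Step 2 ('dup'): stack = [17, 17], depth = 2
Step 3 ('sub'): stack = [0], depth = 1
Step 4 ('dup'): stack = [0, 0], depth = 2
Step 5 ('rot'): needs 3 value(s) but depth is 2 — STACK UNDERFLOW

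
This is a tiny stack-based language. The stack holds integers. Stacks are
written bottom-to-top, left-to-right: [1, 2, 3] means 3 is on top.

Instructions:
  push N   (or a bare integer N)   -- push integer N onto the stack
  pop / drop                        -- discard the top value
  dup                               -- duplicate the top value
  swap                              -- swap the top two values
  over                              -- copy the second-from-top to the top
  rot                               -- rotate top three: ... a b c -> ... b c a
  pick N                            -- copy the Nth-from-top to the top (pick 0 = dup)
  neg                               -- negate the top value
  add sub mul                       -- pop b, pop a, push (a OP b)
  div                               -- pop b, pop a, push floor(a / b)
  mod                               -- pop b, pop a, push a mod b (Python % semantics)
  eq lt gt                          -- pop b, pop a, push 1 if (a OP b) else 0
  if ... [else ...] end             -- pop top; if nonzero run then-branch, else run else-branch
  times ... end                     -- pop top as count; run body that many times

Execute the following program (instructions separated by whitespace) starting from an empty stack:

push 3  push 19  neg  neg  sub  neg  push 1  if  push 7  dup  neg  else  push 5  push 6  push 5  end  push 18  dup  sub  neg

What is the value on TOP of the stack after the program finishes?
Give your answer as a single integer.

Answer: 0

Derivation:
After 'push 3': [3]
After 'push 19': [3, 19]
After 'neg': [3, -19]
After 'neg': [3, 19]
After 'sub': [-16]
After 'neg': [16]
After 'push 1': [16, 1]
After 'if': [16]
After 'push 7': [16, 7]
After 'dup': [16, 7, 7]
After 'neg': [16, 7, -7]
After 'push 18': [16, 7, -7, 18]
After 'dup': [16, 7, -7, 18, 18]
After 'sub': [16, 7, -7, 0]
After 'neg': [16, 7, -7, 0]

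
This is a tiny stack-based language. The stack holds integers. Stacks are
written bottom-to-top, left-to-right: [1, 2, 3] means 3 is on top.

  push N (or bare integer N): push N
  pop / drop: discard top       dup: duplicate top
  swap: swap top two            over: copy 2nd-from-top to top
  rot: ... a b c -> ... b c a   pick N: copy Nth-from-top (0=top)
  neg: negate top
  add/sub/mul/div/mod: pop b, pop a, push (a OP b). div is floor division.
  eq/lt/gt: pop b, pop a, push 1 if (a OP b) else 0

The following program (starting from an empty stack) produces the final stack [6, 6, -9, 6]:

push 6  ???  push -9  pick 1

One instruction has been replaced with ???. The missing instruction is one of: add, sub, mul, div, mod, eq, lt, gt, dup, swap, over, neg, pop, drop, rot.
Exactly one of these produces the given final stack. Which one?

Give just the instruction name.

Stack before ???: [6]
Stack after ???:  [6, 6]
The instruction that transforms [6] -> [6, 6] is: dup

Answer: dup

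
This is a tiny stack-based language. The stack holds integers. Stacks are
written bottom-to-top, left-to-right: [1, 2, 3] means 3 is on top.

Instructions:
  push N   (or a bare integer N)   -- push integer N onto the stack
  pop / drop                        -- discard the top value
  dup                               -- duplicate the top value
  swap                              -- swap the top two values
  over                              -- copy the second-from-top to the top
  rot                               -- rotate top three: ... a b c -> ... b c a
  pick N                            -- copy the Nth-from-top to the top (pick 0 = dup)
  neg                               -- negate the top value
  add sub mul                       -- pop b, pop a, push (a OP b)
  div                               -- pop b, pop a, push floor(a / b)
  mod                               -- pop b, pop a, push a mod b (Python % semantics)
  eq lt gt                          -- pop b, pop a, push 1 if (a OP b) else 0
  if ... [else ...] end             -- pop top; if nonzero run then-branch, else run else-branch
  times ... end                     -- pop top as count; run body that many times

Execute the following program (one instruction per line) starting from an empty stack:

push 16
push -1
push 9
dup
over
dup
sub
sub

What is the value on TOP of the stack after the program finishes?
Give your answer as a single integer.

After 'push 16': [16]
After 'push -1': [16, -1]
After 'push 9': [16, -1, 9]
After 'dup': [16, -1, 9, 9]
After 'over': [16, -1, 9, 9, 9]
After 'dup': [16, -1, 9, 9, 9, 9]
After 'sub': [16, -1, 9, 9, 0]
After 'sub': [16, -1, 9, 9]

Answer: 9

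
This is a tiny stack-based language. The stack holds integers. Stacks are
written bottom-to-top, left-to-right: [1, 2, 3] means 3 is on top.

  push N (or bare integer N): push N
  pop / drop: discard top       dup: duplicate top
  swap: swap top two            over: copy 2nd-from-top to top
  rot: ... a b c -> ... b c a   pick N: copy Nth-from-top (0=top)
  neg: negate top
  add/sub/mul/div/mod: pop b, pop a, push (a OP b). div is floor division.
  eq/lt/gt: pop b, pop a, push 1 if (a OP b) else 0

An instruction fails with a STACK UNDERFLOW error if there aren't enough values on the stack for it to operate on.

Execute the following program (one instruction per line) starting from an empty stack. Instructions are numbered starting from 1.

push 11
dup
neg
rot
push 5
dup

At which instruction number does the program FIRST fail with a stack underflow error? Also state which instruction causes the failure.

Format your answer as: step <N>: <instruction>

Step 1 ('push 11'): stack = [11], depth = 1
Step 2 ('dup'): stack = [11, 11], depth = 2
Step 3 ('neg'): stack = [11, -11], depth = 2
Step 4 ('rot'): needs 3 value(s) but depth is 2 — STACK UNDERFLOW

Answer: step 4: rot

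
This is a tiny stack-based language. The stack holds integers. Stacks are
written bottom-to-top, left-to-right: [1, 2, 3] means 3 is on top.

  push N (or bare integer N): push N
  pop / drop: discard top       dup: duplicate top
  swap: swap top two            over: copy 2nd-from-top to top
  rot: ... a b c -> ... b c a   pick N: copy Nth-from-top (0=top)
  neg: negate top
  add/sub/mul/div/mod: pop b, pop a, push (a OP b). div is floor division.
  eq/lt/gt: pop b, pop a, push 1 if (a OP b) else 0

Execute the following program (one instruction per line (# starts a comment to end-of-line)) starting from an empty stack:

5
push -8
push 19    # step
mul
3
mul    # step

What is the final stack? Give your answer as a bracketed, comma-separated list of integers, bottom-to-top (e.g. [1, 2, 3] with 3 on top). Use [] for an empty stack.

After 'push 5': [5]
After 'push -8': [5, -8]
After 'push 19': [5, -8, 19]
After 'mul': [5, -152]
After 'push 3': [5, -152, 3]
After 'mul': [5, -456]

Answer: [5, -456]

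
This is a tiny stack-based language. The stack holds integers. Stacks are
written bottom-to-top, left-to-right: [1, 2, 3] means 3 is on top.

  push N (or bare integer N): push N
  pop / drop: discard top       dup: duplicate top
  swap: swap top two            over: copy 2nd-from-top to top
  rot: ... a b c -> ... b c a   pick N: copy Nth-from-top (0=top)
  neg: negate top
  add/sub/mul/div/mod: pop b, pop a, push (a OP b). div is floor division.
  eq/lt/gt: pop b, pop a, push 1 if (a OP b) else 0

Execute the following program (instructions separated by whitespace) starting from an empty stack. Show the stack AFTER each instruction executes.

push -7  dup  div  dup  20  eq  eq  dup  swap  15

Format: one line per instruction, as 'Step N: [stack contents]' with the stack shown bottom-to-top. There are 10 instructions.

Step 1: [-7]
Step 2: [-7, -7]
Step 3: [1]
Step 4: [1, 1]
Step 5: [1, 1, 20]
Step 6: [1, 0]
Step 7: [0]
Step 8: [0, 0]
Step 9: [0, 0]
Step 10: [0, 0, 15]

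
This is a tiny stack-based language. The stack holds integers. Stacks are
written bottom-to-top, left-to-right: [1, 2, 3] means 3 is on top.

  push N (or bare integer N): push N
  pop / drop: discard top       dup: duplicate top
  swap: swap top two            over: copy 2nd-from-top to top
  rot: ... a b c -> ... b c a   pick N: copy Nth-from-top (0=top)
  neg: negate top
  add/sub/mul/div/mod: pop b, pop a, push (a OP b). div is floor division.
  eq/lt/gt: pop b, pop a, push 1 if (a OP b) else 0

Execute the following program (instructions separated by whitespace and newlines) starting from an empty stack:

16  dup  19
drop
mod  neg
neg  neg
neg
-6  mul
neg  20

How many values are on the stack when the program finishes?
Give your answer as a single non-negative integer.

Answer: 2

Derivation:
After 'push 16': stack = [16] (depth 1)
After 'dup': stack = [16, 16] (depth 2)
After 'push 19': stack = [16, 16, 19] (depth 3)
After 'drop': stack = [16, 16] (depth 2)
After 'mod': stack = [0] (depth 1)
After 'neg': stack = [0] (depth 1)
After 'neg': stack = [0] (depth 1)
After 'neg': stack = [0] (depth 1)
After 'neg': stack = [0] (depth 1)
After 'push -6': stack = [0, -6] (depth 2)
After 'mul': stack = [0] (depth 1)
After 'neg': stack = [0] (depth 1)
After 'push 20': stack = [0, 20] (depth 2)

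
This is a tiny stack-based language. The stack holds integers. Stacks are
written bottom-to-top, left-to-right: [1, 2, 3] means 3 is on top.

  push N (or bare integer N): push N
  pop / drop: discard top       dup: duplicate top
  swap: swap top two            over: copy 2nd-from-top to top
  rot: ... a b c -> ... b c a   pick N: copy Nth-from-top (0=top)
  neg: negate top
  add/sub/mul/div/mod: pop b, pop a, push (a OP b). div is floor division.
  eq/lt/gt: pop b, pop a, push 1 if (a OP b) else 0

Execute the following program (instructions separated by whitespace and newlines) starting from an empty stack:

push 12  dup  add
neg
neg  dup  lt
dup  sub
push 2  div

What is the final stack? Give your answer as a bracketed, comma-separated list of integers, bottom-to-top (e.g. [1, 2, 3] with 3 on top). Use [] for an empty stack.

Answer: [0]

Derivation:
After 'push 12': [12]
After 'dup': [12, 12]
After 'add': [24]
After 'neg': [-24]
After 'neg': [24]
After 'dup': [24, 24]
After 'lt': [0]
After 'dup': [0, 0]
After 'sub': [0]
After 'push 2': [0, 2]
After 'div': [0]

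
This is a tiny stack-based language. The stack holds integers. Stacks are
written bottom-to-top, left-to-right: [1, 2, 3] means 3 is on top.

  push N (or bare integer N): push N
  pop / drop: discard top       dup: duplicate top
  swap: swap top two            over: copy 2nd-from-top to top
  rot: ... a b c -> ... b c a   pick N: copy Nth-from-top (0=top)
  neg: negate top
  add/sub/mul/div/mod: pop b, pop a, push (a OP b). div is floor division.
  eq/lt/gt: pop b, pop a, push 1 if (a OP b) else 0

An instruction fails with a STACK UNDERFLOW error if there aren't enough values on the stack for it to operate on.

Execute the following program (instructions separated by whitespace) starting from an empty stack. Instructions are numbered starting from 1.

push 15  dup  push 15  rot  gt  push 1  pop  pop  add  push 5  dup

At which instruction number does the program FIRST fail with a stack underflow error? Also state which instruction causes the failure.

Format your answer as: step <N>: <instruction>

Step 1 ('push 15'): stack = [15], depth = 1
Step 2 ('dup'): stack = [15, 15], depth = 2
Step 3 ('push 15'): stack = [15, 15, 15], depth = 3
Step 4 ('rot'): stack = [15, 15, 15], depth = 3
Step 5 ('gt'): stack = [15, 0], depth = 2
Step 6 ('push 1'): stack = [15, 0, 1], depth = 3
Step 7 ('pop'): stack = [15, 0], depth = 2
Step 8 ('pop'): stack = [15], depth = 1
Step 9 ('add'): needs 2 value(s) but depth is 1 — STACK UNDERFLOW

Answer: step 9: add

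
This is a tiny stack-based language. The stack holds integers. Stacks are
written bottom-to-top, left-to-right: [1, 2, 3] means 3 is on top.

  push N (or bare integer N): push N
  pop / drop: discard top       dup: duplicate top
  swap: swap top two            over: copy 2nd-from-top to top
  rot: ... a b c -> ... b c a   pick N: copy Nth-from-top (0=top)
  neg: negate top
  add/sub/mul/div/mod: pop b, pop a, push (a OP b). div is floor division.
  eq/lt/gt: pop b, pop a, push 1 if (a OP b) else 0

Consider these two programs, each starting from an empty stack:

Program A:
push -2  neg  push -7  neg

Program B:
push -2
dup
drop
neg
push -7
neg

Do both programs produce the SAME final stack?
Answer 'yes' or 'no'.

Program A trace:
  After 'push -2': [-2]
  After 'neg': [2]
  After 'push -7': [2, -7]
  After 'neg': [2, 7]
Program A final stack: [2, 7]

Program B trace:
  After 'push -2': [-2]
  After 'dup': [-2, -2]
  After 'drop': [-2]
  After 'neg': [2]
  After 'push -7': [2, -7]
  After 'neg': [2, 7]
Program B final stack: [2, 7]
Same: yes

Answer: yes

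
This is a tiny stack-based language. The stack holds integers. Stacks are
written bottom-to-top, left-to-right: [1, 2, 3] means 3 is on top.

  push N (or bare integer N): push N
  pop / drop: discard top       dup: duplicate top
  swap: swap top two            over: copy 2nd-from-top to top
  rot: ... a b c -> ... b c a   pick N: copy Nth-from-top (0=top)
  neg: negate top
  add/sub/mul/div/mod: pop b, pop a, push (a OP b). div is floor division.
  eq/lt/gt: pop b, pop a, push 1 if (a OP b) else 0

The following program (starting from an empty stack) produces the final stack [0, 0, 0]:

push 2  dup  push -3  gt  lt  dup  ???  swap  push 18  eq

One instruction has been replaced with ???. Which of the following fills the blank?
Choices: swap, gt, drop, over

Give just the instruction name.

Answer: over

Derivation:
Stack before ???: [0, 0]
Stack after ???:  [0, 0, 0]
Checking each choice:
  swap: produces [0, 0]
  gt: stack underflow (need 2, have 1)
  drop: stack underflow (need 2, have 1)
  over: MATCH


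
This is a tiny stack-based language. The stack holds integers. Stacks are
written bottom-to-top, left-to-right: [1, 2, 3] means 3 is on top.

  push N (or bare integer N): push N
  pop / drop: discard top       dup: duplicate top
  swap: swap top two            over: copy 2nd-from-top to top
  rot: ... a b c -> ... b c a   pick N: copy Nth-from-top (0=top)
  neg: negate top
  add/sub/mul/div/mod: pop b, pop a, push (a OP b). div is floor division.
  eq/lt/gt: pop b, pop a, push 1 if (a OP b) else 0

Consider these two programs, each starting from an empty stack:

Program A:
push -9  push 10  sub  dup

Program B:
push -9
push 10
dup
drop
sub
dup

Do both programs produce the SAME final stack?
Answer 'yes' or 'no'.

Program A trace:
  After 'push -9': [-9]
  After 'push 10': [-9, 10]
  After 'sub': [-19]
  After 'dup': [-19, -19]
Program A final stack: [-19, -19]

Program B trace:
  After 'push -9': [-9]
  After 'push 10': [-9, 10]
  After 'dup': [-9, 10, 10]
  After 'drop': [-9, 10]
  After 'sub': [-19]
  After 'dup': [-19, -19]
Program B final stack: [-19, -19]
Same: yes

Answer: yes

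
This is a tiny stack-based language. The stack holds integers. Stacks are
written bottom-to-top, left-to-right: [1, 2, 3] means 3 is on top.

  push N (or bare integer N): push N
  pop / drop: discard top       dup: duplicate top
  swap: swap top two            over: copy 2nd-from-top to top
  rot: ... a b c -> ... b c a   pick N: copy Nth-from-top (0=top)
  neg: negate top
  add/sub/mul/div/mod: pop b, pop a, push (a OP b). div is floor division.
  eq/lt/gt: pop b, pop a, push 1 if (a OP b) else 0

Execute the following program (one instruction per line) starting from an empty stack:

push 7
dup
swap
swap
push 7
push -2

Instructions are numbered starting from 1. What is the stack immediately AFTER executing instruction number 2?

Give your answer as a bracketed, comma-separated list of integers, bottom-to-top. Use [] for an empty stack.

Answer: [7, 7]

Derivation:
Step 1 ('push 7'): [7]
Step 2 ('dup'): [7, 7]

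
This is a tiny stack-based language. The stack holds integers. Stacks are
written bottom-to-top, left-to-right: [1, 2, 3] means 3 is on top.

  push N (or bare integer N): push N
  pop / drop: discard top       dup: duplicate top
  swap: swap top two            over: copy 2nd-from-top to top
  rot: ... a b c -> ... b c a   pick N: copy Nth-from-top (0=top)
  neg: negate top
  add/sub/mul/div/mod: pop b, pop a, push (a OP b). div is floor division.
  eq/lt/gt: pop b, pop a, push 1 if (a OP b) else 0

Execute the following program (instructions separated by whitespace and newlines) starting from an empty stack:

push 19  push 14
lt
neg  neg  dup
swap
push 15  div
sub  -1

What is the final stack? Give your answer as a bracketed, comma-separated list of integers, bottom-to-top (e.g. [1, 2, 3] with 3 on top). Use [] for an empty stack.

Answer: [0, -1]

Derivation:
After 'push 19': [19]
After 'push 14': [19, 14]
After 'lt': [0]
After 'neg': [0]
After 'neg': [0]
After 'dup': [0, 0]
After 'swap': [0, 0]
After 'push 15': [0, 0, 15]
After 'div': [0, 0]
After 'sub': [0]
After 'push -1': [0, -1]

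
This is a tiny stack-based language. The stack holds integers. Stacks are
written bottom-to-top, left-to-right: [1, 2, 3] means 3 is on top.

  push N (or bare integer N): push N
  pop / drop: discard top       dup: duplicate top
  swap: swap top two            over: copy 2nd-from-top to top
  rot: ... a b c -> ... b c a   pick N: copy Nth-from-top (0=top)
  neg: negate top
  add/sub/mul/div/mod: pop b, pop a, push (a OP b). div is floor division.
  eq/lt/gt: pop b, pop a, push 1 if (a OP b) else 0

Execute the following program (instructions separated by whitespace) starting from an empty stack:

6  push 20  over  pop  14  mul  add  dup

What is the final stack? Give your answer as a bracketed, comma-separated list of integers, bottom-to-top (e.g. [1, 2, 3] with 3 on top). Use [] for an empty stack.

Answer: [286, 286]

Derivation:
After 'push 6': [6]
After 'push 20': [6, 20]
After 'over': [6, 20, 6]
After 'pop': [6, 20]
After 'push 14': [6, 20, 14]
After 'mul': [6, 280]
After 'add': [286]
After 'dup': [286, 286]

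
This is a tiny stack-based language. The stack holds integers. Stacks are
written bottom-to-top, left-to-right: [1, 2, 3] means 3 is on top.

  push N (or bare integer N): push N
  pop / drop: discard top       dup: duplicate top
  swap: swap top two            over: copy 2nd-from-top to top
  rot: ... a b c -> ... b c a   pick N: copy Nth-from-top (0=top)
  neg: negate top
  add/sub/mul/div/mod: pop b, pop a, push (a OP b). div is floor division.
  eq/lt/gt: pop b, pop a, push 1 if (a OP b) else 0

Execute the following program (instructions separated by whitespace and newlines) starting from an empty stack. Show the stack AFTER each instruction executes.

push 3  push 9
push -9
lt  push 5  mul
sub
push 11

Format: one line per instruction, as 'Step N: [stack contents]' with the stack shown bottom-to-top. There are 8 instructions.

Step 1: [3]
Step 2: [3, 9]
Step 3: [3, 9, -9]
Step 4: [3, 0]
Step 5: [3, 0, 5]
Step 6: [3, 0]
Step 7: [3]
Step 8: [3, 11]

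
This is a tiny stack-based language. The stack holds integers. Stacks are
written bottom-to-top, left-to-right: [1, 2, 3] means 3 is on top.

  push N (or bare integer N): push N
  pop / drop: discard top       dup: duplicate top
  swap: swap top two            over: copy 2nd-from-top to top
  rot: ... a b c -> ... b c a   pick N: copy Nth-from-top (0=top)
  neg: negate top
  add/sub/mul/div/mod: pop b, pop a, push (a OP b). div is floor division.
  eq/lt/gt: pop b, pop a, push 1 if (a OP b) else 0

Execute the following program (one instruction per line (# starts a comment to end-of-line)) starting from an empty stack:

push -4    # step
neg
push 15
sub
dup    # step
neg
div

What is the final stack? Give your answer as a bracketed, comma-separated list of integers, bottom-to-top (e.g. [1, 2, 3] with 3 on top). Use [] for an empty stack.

Answer: [-1]

Derivation:
After 'push -4': [-4]
After 'neg': [4]
After 'push 15': [4, 15]
After 'sub': [-11]
After 'dup': [-11, -11]
After 'neg': [-11, 11]
After 'div': [-1]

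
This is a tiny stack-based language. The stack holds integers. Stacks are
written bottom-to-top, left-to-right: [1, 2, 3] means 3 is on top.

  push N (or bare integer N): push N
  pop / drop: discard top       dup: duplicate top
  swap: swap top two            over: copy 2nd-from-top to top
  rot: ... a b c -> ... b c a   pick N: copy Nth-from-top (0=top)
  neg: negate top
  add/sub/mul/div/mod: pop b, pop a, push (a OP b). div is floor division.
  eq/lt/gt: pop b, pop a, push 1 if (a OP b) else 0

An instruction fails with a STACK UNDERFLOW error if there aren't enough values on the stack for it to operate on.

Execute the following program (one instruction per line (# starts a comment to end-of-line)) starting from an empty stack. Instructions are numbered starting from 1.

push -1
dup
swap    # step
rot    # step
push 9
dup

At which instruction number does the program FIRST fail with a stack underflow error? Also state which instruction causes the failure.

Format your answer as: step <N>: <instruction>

Step 1 ('push -1'): stack = [-1], depth = 1
Step 2 ('dup'): stack = [-1, -1], depth = 2
Step 3 ('swap'): stack = [-1, -1], depth = 2
Step 4 ('rot'): needs 3 value(s) but depth is 2 — STACK UNDERFLOW

Answer: step 4: rot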